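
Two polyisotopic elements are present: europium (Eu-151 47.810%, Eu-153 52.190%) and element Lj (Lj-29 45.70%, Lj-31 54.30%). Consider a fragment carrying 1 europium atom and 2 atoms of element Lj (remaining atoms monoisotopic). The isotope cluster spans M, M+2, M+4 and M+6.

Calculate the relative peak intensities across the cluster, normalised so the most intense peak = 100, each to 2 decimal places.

24.96 : 86.57 : 100.00 : 38.47

Europium pattern (n=1): 0.4781 : 0.5219
Element Lj pattern (n=2): 0.208849 : 0.496302 : 0.294849
Convolve the two distributions (both contribute in 2-u steps):
  M: 0.4781×0.208849 = 0.099851
  M+2: 0.4781×0.496302 + 0.5219×0.208849 = 0.346280
  M+4: 0.4781×0.294849 + 0.5219×0.496302 = 0.399987
  M+6: 0.5219×0.294849 = 0.153882
Scale to base peak (0.399987) = 100: 24.96 : 86.57 : 100.00 : 38.47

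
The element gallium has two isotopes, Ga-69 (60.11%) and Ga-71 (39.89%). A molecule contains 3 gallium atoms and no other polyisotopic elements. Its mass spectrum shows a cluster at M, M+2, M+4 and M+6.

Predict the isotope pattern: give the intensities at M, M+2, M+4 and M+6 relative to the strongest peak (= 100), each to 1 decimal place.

Each Ga atom is independently Ga-69 (p = 0.6011) or Ga-71 (q = 0.3989); the cluster is the binomial expansion (p + q)^3.
P(M) = 0.6011^3 = 0.217190
P(M+2) = 3 × 0.6011^2 × 0.3989^1 = 0.432393
P(M+4) = 3 × 0.6011^1 × 0.3989^2 = 0.286943
P(M+6) = 0.3989^3 = 0.063473
The M+2 peak is largest (0.432393); scaling to 100 gives 50.2 : 100.0 : 66.4 : 14.7.

50.2 : 100.0 : 66.4 : 14.7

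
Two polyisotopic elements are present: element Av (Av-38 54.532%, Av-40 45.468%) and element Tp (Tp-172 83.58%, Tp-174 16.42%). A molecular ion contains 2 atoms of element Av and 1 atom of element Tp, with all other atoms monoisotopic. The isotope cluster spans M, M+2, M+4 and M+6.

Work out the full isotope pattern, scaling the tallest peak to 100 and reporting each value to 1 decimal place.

53.6 : 100.0 : 54.9 : 7.3

Element Av pattern (n=2): 0.2973739 : 0.4958922 : 0.2067339
Element Tp pattern (n=1): 0.8358 : 0.1642
Convolve the two distributions (both contribute in 2-u steps):
  M: 0.2973739×0.8358 = 0.248545
  M+2: 0.2973739×0.1642 + 0.4958922×0.8358 = 0.463295
  M+4: 0.4958922×0.1642 + 0.2067339×0.8358 = 0.254214
  M+6: 0.2067339×0.1642 = 0.033946
Scale to base peak (0.463295) = 100: 53.6 : 100.0 : 54.9 : 7.3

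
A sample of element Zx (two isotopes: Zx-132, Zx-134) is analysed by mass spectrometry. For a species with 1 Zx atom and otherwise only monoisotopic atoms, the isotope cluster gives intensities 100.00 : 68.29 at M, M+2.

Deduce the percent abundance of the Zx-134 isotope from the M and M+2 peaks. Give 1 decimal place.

If p is the fraction of Zx that is Zx-132, then I(M+2)/I(M) = [C(1,1)·p^0·(1−p)] / p^1 = 1·(1−p)/p = 68.29/100.00 = 0.6829
(1−p)/p = 0.6829/1 = 0.6829  ⇒  p = 1/(1 + 0.6829) = 0.5942
Zx-132: 59.4%, Zx-134: 40.6%.

40.6%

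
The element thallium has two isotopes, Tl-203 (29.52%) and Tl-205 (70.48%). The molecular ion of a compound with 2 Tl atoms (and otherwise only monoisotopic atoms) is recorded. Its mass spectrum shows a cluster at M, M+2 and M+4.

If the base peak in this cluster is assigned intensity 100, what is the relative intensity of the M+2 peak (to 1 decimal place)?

(0.2952 + 0.7048)^2 gives M 0.0871, M+2 0.4161, M+4 0.4967; the largest is M+4.
P(M+4) = C(2,2) × 0.2952^0 × 0.7048^2 = 1 × 1.0000 × 0.49674304 = 0.496743 (base)
P(M+2) = C(2,1) × 0.2952^1 × 0.7048^1 = 2 × 0.2952 × 0.7048 = 0.416114
Relative intensity = 0.416114 / 0.496743 × 100 = 83.8

83.8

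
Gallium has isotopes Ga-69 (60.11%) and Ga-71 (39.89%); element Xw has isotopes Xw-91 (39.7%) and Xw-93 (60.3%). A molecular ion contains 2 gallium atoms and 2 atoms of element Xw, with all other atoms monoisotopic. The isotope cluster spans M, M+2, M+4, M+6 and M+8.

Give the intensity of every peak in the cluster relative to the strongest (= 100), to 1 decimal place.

Gallium pattern (n=2): 0.36132121 : 0.47955758 : 0.15912121
Element Xw pattern (n=2): 0.157609 : 0.478782 : 0.363609
Convolve the two distributions (both contribute in 2-u steps):
  M: 0.36132121×0.157609 = 0.056947
  M+2: 0.36132121×0.478782 + 0.47955758×0.157609 = 0.248577
  M+4: 0.36132121×0.363609 + 0.47955758×0.478782 + 0.15912121×0.157609 = 0.386062
  M+6: 0.47955758×0.363609 + 0.15912121×0.478782 = 0.250556
  M+8: 0.15912121×0.363609 = 0.057858
Scale to base peak (0.386062) = 100: 14.8 : 64.4 : 100.0 : 64.9 : 15.0

14.8 : 64.4 : 100.0 : 64.9 : 15.0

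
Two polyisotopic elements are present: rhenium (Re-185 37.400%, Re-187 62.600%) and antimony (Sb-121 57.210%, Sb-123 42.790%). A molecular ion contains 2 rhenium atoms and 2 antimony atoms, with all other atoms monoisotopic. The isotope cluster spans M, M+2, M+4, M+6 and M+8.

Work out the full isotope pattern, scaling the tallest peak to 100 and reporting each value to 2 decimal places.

11.95 : 57.88 : 100.00 : 72.46 : 18.73

Rhenium pattern (n=2): 0.139876 : 0.468248 : 0.391876
Antimony pattern (n=2): 0.32729841 : 0.48960318 : 0.18309841
Convolve the two distributions (both contribute in 2-u steps):
  M: 0.139876×0.32729841 = 0.045781
  M+2: 0.139876×0.48960318 + 0.468248×0.32729841 = 0.221741
  M+4: 0.139876×0.18309841 + 0.468248×0.48960318 + 0.391876×0.32729841 = 0.383127
  M+6: 0.468248×0.18309841 + 0.391876×0.48960318 = 0.277599
  M+8: 0.391876×0.18309841 = 0.071752
Scale to base peak (0.383127) = 100: 11.95 : 57.88 : 100.00 : 72.46 : 18.73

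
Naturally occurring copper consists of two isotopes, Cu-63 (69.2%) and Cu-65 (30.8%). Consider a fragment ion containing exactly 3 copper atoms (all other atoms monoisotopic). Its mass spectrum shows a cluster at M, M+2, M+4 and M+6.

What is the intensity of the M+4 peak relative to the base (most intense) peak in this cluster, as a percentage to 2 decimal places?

Binomial terms of (0.692 + 0.308)^3: M 0.3314, M+2 0.4425, M+4 0.1969, M+6 0.0292 → M+2 is the base peak.
P(M+2) = C(3,1) × 0.692^2 × 0.308^1 = 3 × 0.478864 × 0.3080 = 0.442470 (base)
P(M+4) = C(3,2) × 0.692^1 × 0.308^2 = 3 × 0.6920 × 0.094864 = 0.196938
Relative intensity = 0.196938 / 0.442470 × 100 = 44.51

44.51%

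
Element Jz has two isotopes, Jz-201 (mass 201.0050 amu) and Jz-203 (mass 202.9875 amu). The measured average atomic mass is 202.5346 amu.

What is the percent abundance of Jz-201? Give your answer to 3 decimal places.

22.845%

Writing the weighted mean with unknown fraction x of Jz-201:
201.0050·x + 202.9875·(1 − x) = 202.5346
(201.0050 − 202.9875)·x = 202.5346 − 202.9875
x = -0.4529 / -1.9825 = 0.22845 → 22.845% Jz-201, 77.155% Jz-203.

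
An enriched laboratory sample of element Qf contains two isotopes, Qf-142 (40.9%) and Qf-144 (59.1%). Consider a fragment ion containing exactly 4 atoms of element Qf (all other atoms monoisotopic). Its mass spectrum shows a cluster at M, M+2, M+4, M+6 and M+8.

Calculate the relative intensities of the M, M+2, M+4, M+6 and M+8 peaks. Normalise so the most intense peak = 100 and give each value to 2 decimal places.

7.98 : 46.14 : 100.00 : 96.33 : 34.80

Each Qf atom is independently Qf-142 (p = 0.409) or Qf-144 (q = 0.591); the cluster is the binomial expansion (p + q)^4.
P(M) = 0.409^4 = 0.027983
P(M+2) = 4 × 0.409^3 × 0.591^1 = 0.161740
P(M+4) = 6 × 0.409^2 × 0.591^2 = 0.350568
P(M+6) = 4 × 0.409^1 × 0.591^3 = 0.337711
P(M+8) = 0.591^4 = 0.121997
The M+4 peak is largest (0.350568); scaling to 100 gives 7.98 : 46.14 : 100.00 : 96.33 : 34.80.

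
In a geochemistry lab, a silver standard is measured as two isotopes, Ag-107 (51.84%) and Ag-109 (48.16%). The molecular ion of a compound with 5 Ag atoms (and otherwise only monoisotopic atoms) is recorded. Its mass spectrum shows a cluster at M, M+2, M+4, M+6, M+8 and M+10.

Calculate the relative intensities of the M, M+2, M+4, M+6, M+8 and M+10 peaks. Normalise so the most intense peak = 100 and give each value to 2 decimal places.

Expanding (0.5184 + 0.4816)^5:
P(M) = 0.5184^5 = 0.037439
P(M+2) = 5 × 0.5184^4 × 0.4816^1 = 0.173907
P(M+4) = 10 × 0.5184^3 × 0.4816^2 = 0.323123
P(M+6) = 10 × 0.5184^2 × 0.4816^3 = 0.300185
P(M+8) = 5 × 0.5184^1 × 0.4816^4 = 0.139438
P(M+10) = 0.4816^5 = 0.025908
The M+4 peak is largest (0.323123); scaling to 100 gives 11.59 : 53.82 : 100.00 : 92.90 : 43.15 : 8.02.

11.59 : 53.82 : 100.00 : 92.90 : 43.15 : 8.02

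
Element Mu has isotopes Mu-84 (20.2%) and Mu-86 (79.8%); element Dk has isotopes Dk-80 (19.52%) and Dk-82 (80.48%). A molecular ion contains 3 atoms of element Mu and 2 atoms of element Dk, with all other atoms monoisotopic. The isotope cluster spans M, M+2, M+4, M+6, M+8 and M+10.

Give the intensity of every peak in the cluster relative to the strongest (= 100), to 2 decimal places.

0.08 : 1.54 : 12.39 : 49.77 : 100.00 : 80.35

Element Mu pattern (n=3): 0.00824241 : 0.09768478 : 0.38590322 : 0.50816959
Element Dk pattern (n=2): 0.03810304 : 0.31419392 : 0.64770304
Convolve the two distributions (both contribute in 2-u steps):
  M: 0.00824241×0.03810304 = 0.000314
  M+2: 0.00824241×0.31419392 + 0.09768478×0.03810304 = 0.006312
  M+4: 0.00824241×0.64770304 + 0.09768478×0.31419392 + 0.38590322×0.03810304 = 0.050735
  M+6: 0.09768478×0.64770304 + 0.38590322×0.31419392 + 0.50816959×0.03810304 = 0.203882
  M+8: 0.38590322×0.64770304 + 0.50816959×0.31419392 = 0.409614
  M+10: 0.50816959×0.64770304 = 0.329143
Scale to base peak (0.409614) = 100: 0.08 : 1.54 : 12.39 : 49.77 : 100.00 : 80.35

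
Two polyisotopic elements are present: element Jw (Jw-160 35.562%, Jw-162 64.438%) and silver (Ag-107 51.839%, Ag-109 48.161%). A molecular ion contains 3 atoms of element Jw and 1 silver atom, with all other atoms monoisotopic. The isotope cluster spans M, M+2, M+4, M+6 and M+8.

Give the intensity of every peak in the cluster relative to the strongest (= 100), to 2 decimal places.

6.62 : 42.15 : 98.67 : 100.00 : 36.60

Element Jw pattern (n=3): 0.04497369 : 0.24447568 : 0.44298757 : 0.26756306
Silver pattern (n=1): 0.51839 : 0.48161
Convolve the two distributions (both contribute in 2-u steps):
  M: 0.04497369×0.51839 = 0.023314
  M+2: 0.04497369×0.48161 + 0.24447568×0.51839 = 0.148394
  M+4: 0.24447568×0.48161 + 0.44298757×0.51839 = 0.347382
  M+6: 0.44298757×0.48161 + 0.26756306×0.51839 = 0.352049
  M+8: 0.26756306×0.48161 = 0.128861
Scale to base peak (0.352049) = 100: 6.62 : 42.15 : 98.67 : 100.00 : 36.60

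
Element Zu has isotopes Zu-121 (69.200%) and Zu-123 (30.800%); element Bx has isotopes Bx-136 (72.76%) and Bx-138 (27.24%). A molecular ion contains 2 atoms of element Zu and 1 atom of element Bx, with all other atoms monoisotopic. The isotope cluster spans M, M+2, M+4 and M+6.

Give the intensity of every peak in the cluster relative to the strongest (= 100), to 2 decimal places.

79.08 : 100.00 : 42.02 : 5.86

Element Zu pattern (n=2): 0.478864 : 0.426272 : 0.094864
Element Bx pattern (n=1): 0.7276 : 0.2724
Convolve the two distributions (both contribute in 2-u steps):
  M: 0.478864×0.7276 = 0.348421
  M+2: 0.478864×0.2724 + 0.426272×0.7276 = 0.440598
  M+4: 0.426272×0.2724 + 0.094864×0.7276 = 0.185140
  M+6: 0.094864×0.2724 = 0.025841
Scale to base peak (0.440598) = 100: 79.08 : 100.00 : 42.02 : 5.86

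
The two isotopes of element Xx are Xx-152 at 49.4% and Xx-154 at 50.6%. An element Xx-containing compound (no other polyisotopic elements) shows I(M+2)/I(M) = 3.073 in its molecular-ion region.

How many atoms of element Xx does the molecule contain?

With n Xx atoms, P(M+2)/P(M) = C(n,1)·p^(n−1)q / p^n = n·q/p = n · 0.506/0.494.
n = 3.073 × 0.494/0.506 = 3.00 ≈ 3

3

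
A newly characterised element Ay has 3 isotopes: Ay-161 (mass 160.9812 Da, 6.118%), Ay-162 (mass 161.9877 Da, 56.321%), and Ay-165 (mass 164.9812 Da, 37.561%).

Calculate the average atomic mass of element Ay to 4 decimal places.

163.0505 Da

Average mass = Σ (abundance × isotope mass) = 0.06118 × 160.9812 + 0.56321 × 161.9877 + 0.37561 × 164.9812
= 9.84883 + 91.23309 + 61.96859 = 163.05051 Da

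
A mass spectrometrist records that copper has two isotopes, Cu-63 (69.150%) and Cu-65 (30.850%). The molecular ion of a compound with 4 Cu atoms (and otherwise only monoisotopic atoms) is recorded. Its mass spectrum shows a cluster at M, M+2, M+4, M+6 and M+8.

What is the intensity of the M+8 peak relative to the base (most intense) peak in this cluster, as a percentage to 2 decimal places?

Term probabilities: M 0.2286, M+2 0.4080, M+4 0.2731, M+6 0.0812, M+8 0.0091. Base peak = M+2.
P(M+2) = C(4,1) × 0.69150^3 × 0.30850^1 = 4 × 0.33065611 × 0.3085 = 0.408030 (base)
P(M+8) = C(4,4) × 0.69150^0 × 0.30850^4 = 1 × 1.0000 × 0.00905776 = 0.009058
Relative intensity = 0.009058 / 0.408030 × 100 = 2.22

2.22%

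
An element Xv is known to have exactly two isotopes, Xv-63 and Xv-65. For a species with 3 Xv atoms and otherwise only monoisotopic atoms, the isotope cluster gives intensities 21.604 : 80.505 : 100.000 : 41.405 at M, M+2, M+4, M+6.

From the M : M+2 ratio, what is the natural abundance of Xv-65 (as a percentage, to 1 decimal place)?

55.4%

Write p for the Xv-63 fraction. I(M+2)/I(M) = [C(3,1)·p^2·(1−p)] / p^3 = 3·(1−p)/p = 80.505/21.604 = 3.7264
(1−p)/p = 3.7264/3 = 1.2421  ⇒  p = 1/(1 + 1.2421) = 0.4460
Xv-63: 44.6%, Xv-65: 55.4%.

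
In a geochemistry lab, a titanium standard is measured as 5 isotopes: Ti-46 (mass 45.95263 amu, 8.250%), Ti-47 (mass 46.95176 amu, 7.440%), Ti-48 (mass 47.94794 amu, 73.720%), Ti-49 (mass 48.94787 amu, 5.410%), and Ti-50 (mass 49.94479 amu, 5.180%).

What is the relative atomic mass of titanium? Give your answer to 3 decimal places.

47.867 amu

Weight each isotope mass by its fractional abundance: 0.08250 × 45.95263 + 0.07440 × 46.95176 + 0.73720 × 47.94794 + 0.05410 × 48.94787 + 0.05180 × 49.94479
= 3.791092 + 3.493211 + 35.347221 + 2.648080 + 2.587140 = 47.866744 amu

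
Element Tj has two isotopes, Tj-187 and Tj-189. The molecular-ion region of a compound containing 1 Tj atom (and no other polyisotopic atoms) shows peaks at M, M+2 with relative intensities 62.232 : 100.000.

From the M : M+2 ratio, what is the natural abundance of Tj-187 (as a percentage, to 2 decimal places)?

38.36%

Write p for the Tj-187 fraction. I(M+2)/I(M) = [C(1,1)·p^0·(1−p)] / p^1 = 1·(1−p)/p = 100.000/62.232 = 1.6069
(1−p)/p = 1.6069/1 = 1.6069  ⇒  p = 1/(1 + 1.6069) = 0.3836
Tj-187: 38.36%, Tj-189: 61.64%.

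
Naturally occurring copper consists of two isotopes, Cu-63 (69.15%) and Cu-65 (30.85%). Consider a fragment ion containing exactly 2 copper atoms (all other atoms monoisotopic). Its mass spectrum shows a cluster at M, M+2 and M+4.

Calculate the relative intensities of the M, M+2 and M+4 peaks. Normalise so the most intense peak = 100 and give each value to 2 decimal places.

100.00 : 89.23 : 19.90

Each Cu atom is independently Cu-63 (p = 0.6915) or Cu-65 (q = 0.3085); the cluster is the binomial expansion (p + q)^2.
P(M) = 0.6915^2 = 0.478172
P(M+2) = 2 × 0.6915^1 × 0.3085^1 = 0.426656
P(M+4) = 0.3085^2 = 0.095172
The M peak is largest (0.478172); scaling to 100 gives 100.00 : 89.23 : 19.90.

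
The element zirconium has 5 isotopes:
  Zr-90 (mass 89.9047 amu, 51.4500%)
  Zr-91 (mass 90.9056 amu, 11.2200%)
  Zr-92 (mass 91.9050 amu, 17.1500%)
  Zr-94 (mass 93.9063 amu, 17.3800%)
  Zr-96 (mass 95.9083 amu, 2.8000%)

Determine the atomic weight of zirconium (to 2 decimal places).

Weight each isotope mass by its fractional abundance: 0.514500 × 89.9047 + 0.112200 × 90.9056 + 0.171500 × 91.9050 + 0.173800 × 93.9063 + 0.028000 × 95.9083
= 46.25597 + 10.19961 + 15.76171 + 16.32091 + 2.68543 = 91.22363 amu

91.22 amu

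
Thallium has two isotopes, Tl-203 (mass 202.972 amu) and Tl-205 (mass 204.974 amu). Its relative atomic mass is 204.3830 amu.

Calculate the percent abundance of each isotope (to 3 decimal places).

With x = fraction of Tl-203 (so Tl-205 is 1 − x):
202.972·x + 204.974·(1 − x) = 204.3830
(202.972 − 204.974)·x = 204.3830 − 204.974
x = -0.5910 / -2.002 = 0.29520 → 29.520% Tl-203, 70.480% Tl-205.

Tl-203: 29.520%, Tl-205: 70.480%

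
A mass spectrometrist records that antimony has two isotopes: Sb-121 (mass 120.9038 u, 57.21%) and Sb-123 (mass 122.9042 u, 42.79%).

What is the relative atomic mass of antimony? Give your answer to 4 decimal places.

121.7598 u

The abundance-weighted mean is 0.5721 × 120.9038 + 0.4279 × 122.9042
= 69.16906 + 52.59071 = 121.75977 u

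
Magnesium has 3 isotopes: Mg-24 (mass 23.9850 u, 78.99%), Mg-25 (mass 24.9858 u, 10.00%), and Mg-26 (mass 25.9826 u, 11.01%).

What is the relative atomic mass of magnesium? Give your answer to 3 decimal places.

24.305 u

The abundance-weighted mean is 0.7899 × 23.9850 + 0.1000 × 24.9858 + 0.1101 × 25.9826
= 18.94575 + 2.49858 + 2.86068 = 24.30501 u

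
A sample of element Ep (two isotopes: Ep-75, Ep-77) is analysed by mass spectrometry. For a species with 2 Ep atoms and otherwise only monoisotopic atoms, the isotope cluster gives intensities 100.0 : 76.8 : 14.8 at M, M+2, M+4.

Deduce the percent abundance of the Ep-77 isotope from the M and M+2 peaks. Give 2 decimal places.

Write p for the Ep-75 fraction. I(M+2)/I(M) = [C(2,1)·p^1·(1−p)] / p^2 = 2·(1−p)/p = 76.8/100.0 = 0.7680
(1−p)/p = 0.7680/2 = 0.3840  ⇒  p = 1/(1 + 0.3840) = 0.7225
Ep-75: 72.25%, Ep-77: 27.75%.

27.75%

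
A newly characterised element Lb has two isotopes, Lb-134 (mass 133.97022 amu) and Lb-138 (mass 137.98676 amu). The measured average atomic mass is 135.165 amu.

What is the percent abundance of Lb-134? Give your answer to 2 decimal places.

Let x be the fractional abundance of Lb-134; then Lb-138 has abundance 1 − x.
133.97022·x + 137.98676·(1 − x) = 135.165
(133.97022 − 137.98676)·x = 135.165 − 137.98676
x = -2.82176 / -4.01654 = 0.70254 → 70.25% Lb-134, 29.75% Lb-138.

70.25%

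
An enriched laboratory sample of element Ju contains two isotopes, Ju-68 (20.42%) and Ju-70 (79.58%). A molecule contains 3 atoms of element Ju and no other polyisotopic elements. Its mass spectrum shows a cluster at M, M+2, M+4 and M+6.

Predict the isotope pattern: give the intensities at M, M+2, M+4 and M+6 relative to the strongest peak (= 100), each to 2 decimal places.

Each Ju atom is independently Ju-68 (p = 0.2042) or Ju-70 (q = 0.7958); the cluster is the binomial expansion (p + q)^3.
P(M) = 0.2042^3 = 0.008515
P(M+2) = 3 × 0.2042^2 × 0.7958^1 = 0.099549
P(M+4) = 3 × 0.2042^1 × 0.7958^2 = 0.387958
P(M+6) = 0.7958^3 = 0.503978
The M+6 peak is largest (0.503978); scaling to 100 gives 1.69 : 19.75 : 76.98 : 100.00.

1.69 : 19.75 : 76.98 : 100.00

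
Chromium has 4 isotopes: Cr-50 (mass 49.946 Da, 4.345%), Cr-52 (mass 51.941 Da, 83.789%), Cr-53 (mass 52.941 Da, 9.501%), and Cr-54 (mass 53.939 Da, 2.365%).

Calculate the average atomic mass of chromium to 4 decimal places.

Ar = Σ fᵢ·mᵢ = 0.04345 × 49.946 + 0.83789 × 51.941 + 0.09501 × 52.941 + 0.02365 × 53.939
= 2.17015 + 43.52084 + 5.02992 + 1.27566 = 51.99657 Da

51.9966 Da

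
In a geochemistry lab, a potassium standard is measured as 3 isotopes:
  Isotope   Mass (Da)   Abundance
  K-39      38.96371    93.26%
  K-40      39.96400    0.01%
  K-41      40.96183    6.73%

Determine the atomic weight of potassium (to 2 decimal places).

Ar = Σ fᵢ·mᵢ = 0.9326 × 38.96371 + 0.0001 × 39.96400 + 0.0673 × 40.96183
= 36.337556 + 0.003996 + 2.756731 = 39.098283 Da

39.10 Da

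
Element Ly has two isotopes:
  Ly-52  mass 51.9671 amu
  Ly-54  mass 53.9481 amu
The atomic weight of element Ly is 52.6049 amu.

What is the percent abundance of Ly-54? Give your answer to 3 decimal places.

Let x be the fractional abundance of Ly-52; then Ly-54 has abundance 1 − x.
51.9671·x + 53.9481·(1 − x) = 52.6049
(51.9671 − 53.9481)·x = 52.6049 − 53.9481
x = -1.3432 / -1.9810 = 0.67804 → 67.804% Ly-52, 32.196% Ly-54.

32.196%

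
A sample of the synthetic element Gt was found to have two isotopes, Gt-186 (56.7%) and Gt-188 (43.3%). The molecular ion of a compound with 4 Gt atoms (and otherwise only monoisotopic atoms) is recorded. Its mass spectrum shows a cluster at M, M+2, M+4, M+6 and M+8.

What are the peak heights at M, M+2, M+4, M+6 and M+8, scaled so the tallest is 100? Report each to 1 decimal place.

The 4 Gt atoms are independent, so intensities follow the terms of (0.567 + 0.433)^4.
P(M) = 0.567^4 = 0.103355
P(M+2) = 4 × 0.567^3 × 0.433^1 = 0.315716
P(M+4) = 6 × 0.567^2 × 0.433^2 = 0.361654
P(M+6) = 4 × 0.567^1 × 0.433^3 = 0.184122
P(M+8) = 0.433^4 = 0.035152
The M+4 peak is largest (0.361654); scaling to 100 gives 28.6 : 87.3 : 100.0 : 50.9 : 9.7.

28.6 : 87.3 : 100.0 : 50.9 : 9.7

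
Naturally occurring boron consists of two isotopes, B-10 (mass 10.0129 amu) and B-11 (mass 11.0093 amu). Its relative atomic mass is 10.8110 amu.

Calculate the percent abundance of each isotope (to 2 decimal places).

B-10: 19.90%, B-11: 80.10%

Writing the weighted mean with unknown fraction x of B-10:
10.0129·x + 11.0093·(1 − x) = 10.8110
(10.0129 − 11.0093)·x = 10.8110 − 11.0093
x = -0.1983 / -0.9964 = 0.19902 → 19.90% B-10, 80.10% B-11.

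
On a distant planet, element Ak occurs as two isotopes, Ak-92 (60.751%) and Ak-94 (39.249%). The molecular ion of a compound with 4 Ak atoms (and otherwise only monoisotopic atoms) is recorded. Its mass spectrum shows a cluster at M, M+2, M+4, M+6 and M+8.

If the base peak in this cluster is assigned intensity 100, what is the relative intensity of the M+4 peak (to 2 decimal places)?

96.91

(0.60751 + 0.39249)^4 gives M 0.1362, M+2 0.3520, M+4 0.3411, M+6 0.1469, M+8 0.0237; the largest is M+2.
P(M+2) = C(4,1) × 0.60751^3 × 0.39249^1 = 4 × 0.22421274 × 0.39249 = 0.352005 (base)
P(M+4) = C(4,2) × 0.60751^2 × 0.39249^2 = 6 × 0.3690684 × 0.1540484 = 0.341126
Relative intensity = 0.341126 / 0.352005 × 100 = 96.91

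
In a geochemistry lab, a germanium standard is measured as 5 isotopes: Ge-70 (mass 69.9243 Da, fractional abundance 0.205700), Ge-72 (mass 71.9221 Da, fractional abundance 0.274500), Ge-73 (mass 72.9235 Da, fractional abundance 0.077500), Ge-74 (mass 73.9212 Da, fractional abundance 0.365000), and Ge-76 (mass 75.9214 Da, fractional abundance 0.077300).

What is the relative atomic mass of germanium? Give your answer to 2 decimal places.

72.63 Da

The abundance-weighted mean is 0.205700 × 69.9243 + 0.274500 × 71.9221 + 0.077500 × 72.9235 + 0.365000 × 73.9212 + 0.077300 × 75.9214
= 14.38343 + 19.74262 + 5.65157 + 26.98124 + 5.86872 = 72.62758 Da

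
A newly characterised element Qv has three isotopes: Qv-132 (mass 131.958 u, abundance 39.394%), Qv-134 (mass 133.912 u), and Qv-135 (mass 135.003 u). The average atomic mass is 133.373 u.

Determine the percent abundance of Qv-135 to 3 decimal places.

The remaining 60.606% is split between Qv-134 (fraction x) and Qv-135 (fraction 0.60606 − x).
Substituting: 133.912x + 135.003(0.60606 − x) = 81.38946548
(133.912 − 135.003)x = -0.4304527  ⇒  x = 0.39455, y = 0.21151
Qv-134: 39.455%, Qv-135: 21.151%.

21.151%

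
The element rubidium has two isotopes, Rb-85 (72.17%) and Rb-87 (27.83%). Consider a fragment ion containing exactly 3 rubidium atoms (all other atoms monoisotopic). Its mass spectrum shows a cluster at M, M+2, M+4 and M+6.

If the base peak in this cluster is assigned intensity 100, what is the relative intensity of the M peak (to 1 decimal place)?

86.4

Binomial terms of (0.7217 + 0.2783)^3: M 0.3759, M+2 0.4349, M+4 0.1677, M+6 0.0216 → M+2 is the base peak.
P(M+2) = C(3,1) × 0.7217^2 × 0.2783^1 = 3 × 0.52085089 × 0.2783 = 0.434858 (base)
P(M) = C(3,0) × 0.7217^3 × 0.2783^0 = 1 × 0.37589809 × 1.0000 = 0.375898
Relative intensity = 0.375898 / 0.434858 × 100 = 86.4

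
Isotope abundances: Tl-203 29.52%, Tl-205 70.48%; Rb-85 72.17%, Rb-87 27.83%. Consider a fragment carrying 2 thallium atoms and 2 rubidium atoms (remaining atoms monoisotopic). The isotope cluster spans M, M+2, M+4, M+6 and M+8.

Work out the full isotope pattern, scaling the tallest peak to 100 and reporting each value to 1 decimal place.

10.5 : 58.2 : 100.0 : 53.6 : 8.9

Thallium pattern (n=2): 0.08714304 : 0.41611392 : 0.49674304
Rubidium pattern (n=2): 0.52085089 : 0.40169822 : 0.07745089
Convolve the two distributions (both contribute in 2-u steps):
  M: 0.08714304×0.52085089 = 0.045389
  M+2: 0.08714304×0.40169822 + 0.41611392×0.52085089 = 0.251739
  M+4: 0.08714304×0.07745089 + 0.41611392×0.40169822 + 0.49674304×0.52085089 = 0.432631
  M+6: 0.41611392×0.07745089 + 0.49674304×0.40169822 = 0.231769
  M+8: 0.49674304×0.07745089 = 0.038473
Scale to base peak (0.432631) = 100: 10.5 : 58.2 : 100.0 : 53.6 : 8.9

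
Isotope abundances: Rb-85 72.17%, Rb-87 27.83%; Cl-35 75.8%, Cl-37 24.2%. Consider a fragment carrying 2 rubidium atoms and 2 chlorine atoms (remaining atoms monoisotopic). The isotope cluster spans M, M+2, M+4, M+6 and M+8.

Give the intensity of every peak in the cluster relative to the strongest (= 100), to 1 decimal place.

70.9 : 100.0 : 52.7 : 12.3 : 1.1

Rubidium pattern (n=2): 0.52085089 : 0.40169822 : 0.07745089
Chlorine pattern (n=2): 0.574564 : 0.366872 : 0.058564
Convolve the two distributions (both contribute in 2-u steps):
  M: 0.52085089×0.574564 = 0.299262
  M+2: 0.52085089×0.366872 + 0.40169822×0.574564 = 0.421887
  M+4: 0.52085089×0.058564 + 0.40169822×0.366872 + 0.07745089×0.574564 = 0.222375
  M+6: 0.40169822×0.058564 + 0.07745089×0.366872 = 0.051940
  M+8: 0.07745089×0.058564 = 0.004536
Scale to base peak (0.421887) = 100: 70.9 : 100.0 : 52.7 : 12.3 : 1.1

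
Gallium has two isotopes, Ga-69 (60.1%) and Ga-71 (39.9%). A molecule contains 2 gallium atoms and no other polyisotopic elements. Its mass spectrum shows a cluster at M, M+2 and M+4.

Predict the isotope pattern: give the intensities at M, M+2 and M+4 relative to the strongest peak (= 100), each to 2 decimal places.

Each Ga atom is independently Ga-69 (p = 0.601) or Ga-71 (q = 0.399); the cluster is the binomial expansion (p + q)^2.
P(M) = 0.601^2 = 0.361201
P(M+2) = 2 × 0.601^1 × 0.399^1 = 0.479598
P(M+4) = 0.399^2 = 0.159201
The M+2 peak is largest (0.479598); scaling to 100 gives 75.31 : 100.00 : 33.19.

75.31 : 100.00 : 33.19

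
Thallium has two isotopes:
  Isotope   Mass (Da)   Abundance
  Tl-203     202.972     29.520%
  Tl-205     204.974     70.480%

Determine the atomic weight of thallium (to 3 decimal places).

204.383 Da

Average mass = Σ (abundance × isotope mass) = 0.29520 × 202.972 + 0.70480 × 204.974
= 59.9173 + 144.4657 = 204.3830 Da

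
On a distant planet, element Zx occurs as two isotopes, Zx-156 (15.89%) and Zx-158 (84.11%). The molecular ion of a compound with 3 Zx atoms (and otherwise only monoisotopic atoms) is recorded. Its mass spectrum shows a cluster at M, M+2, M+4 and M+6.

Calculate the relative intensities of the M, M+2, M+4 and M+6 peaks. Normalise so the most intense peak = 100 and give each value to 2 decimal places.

0.67 : 10.71 : 56.68 : 100.00

The 3 Zx atoms are independent, so intensities follow the terms of (0.1589 + 0.8411)^3.
P(M) = 0.1589^3 = 0.004012
P(M+2) = 3 × 0.1589^2 × 0.8411^1 = 0.063711
P(M+4) = 3 × 0.1589^1 × 0.8411^2 = 0.337241
P(M+6) = 0.8411^3 = 0.595036
The M+6 peak is largest (0.595036); scaling to 100 gives 0.67 : 10.71 : 56.68 : 100.00.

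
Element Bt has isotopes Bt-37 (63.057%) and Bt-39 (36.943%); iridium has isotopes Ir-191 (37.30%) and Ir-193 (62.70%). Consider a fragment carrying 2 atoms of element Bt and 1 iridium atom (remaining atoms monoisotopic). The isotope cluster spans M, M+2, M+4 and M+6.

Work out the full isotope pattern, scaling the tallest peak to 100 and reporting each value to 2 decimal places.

Element Bt pattern (n=2): 0.39761852 : 0.46590295 : 0.13647852
Iridium pattern (n=1): 0.3730 : 0.6270
Convolve the two distributions (both contribute in 2-u steps):
  M: 0.39761852×0.3730 = 0.148312
  M+2: 0.39761852×0.6270 + 0.46590295×0.3730 = 0.423089
  M+4: 0.46590295×0.6270 + 0.13647852×0.3730 = 0.343028
  M+6: 0.13647852×0.6270 = 0.085572
Scale to base peak (0.423089) = 100: 35.05 : 100.00 : 81.08 : 20.23

35.05 : 100.00 : 81.08 : 20.23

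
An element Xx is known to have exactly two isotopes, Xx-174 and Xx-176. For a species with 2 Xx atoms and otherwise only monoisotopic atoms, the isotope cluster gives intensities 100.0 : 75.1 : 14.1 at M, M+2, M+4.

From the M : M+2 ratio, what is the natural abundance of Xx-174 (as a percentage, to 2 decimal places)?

72.70%

Write p for the Xx-174 fraction. I(M+2)/I(M) = [C(2,1)·p^1·(1−p)] / p^2 = 2·(1−p)/p = 75.1/100.0 = 0.7510
(1−p)/p = 0.7510/2 = 0.3755  ⇒  p = 1/(1 + 0.3755) = 0.7270
Xx-174: 72.70%, Xx-176: 27.30%.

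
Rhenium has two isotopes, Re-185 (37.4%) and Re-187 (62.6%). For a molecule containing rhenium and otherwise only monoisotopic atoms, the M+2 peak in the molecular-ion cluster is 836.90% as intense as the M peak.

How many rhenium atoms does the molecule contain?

For n independent Re atoms, I(M+2)/I(M) = n · (abundance Re-187) / (abundance Re-185) = n · 0.626/0.374.
n = 8.3690 × 0.374/0.626 = 5.00 ≈ 5

5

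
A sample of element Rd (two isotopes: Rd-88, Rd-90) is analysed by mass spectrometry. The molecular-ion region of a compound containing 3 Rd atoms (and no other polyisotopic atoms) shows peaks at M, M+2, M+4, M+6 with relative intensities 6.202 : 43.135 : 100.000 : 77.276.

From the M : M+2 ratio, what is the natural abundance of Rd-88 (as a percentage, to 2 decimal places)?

30.14%

Let p = fractional abundance of Rd-88. I(M+2)/I(M) = [C(3,1)·p^2·(1−p)] / p^3 = 3·(1−p)/p = 43.135/6.202 = 6.9550
(1−p)/p = 6.9550/3 = 2.3183  ⇒  p = 1/(1 + 2.3183) = 0.3014
Rd-88: 30.14%, Rd-90: 69.86%.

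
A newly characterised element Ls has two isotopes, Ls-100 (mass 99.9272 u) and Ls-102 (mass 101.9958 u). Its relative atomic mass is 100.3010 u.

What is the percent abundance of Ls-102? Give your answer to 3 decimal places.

18.070%

Let x be the fractional abundance of Ls-100; then Ls-102 has abundance 1 − x.
99.9272·x + 101.9958·(1 − x) = 100.3010
(99.9272 − 101.9958)·x = 100.3010 − 101.9958
x = -1.6948 / -2.0686 = 0.81930 → 81.930% Ls-100, 18.070% Ls-102.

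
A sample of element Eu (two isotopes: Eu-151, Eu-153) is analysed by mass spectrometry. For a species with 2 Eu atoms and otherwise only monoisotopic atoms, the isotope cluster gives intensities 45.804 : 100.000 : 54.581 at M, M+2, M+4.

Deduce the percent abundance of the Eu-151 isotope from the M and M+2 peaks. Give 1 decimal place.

47.8%

If p is the fraction of Eu that is Eu-151, then I(M+2)/I(M) = [C(2,1)·p^1·(1−p)] / p^2 = 2·(1−p)/p = 100.000/45.804 = 2.1832
(1−p)/p = 2.1832/2 = 1.0916  ⇒  p = 1/(1 + 1.0916) = 0.4781
Eu-151: 47.8%, Eu-153: 52.2%.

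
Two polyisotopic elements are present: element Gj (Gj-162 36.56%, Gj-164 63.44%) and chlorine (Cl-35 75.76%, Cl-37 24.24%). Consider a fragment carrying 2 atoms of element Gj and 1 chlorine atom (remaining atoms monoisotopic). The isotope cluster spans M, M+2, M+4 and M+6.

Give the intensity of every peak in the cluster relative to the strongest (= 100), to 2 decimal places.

Element Gj pattern (n=2): 0.13366336 : 0.46387328 : 0.40246336
Chlorine pattern (n=1): 0.7576 : 0.2424
Convolve the two distributions (both contribute in 2-u steps):
  M: 0.13366336×0.7576 = 0.101263
  M+2: 0.13366336×0.2424 + 0.46387328×0.7576 = 0.383830
  M+4: 0.46387328×0.2424 + 0.40246336×0.7576 = 0.417349
  M+6: 0.40246336×0.2424 = 0.097557
Scale to base peak (0.417349) = 100: 24.26 : 91.97 : 100.00 : 23.38

24.26 : 91.97 : 100.00 : 23.38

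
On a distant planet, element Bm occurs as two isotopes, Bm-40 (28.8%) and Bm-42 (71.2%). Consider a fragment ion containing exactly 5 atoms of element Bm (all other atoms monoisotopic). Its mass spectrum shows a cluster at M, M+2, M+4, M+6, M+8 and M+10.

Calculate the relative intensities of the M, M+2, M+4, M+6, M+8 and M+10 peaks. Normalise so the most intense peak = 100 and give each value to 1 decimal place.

Each Bm atom is independently Bm-40 (p = 0.288) or Bm-42 (q = 0.712); the cluster is the binomial expansion (p + q)^5.
P(M) = 0.288^5 = 0.001981
P(M+2) = 5 × 0.288^4 × 0.712^1 = 0.024492
P(M+4) = 10 × 0.288^3 × 0.712^2 = 0.121098
P(M+6) = 10 × 0.288^2 × 0.712^3 = 0.299381
P(M+8) = 5 × 0.288^1 × 0.712^4 = 0.370069
P(M+10) = 0.712^5 = 0.182978
The M+8 peak is largest (0.370069); scaling to 100 gives 0.5 : 6.6 : 32.7 : 80.9 : 100.0 : 49.4.

0.5 : 6.6 : 32.7 : 80.9 : 100.0 : 49.4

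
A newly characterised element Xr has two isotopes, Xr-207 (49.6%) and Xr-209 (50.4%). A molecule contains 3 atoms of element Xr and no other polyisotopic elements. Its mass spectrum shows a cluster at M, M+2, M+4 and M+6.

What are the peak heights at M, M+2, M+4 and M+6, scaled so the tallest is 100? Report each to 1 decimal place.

32.3 : 98.4 : 100.0 : 33.9

The 3 Xr atoms are independent, so intensities follow the terms of (0.496 + 0.504)^3.
P(M) = 0.496^3 = 0.122024
P(M+2) = 3 × 0.496^2 × 0.504^1 = 0.371976
P(M+4) = 3 × 0.496^1 × 0.504^2 = 0.377976
P(M+6) = 0.504^3 = 0.128024
The M+4 peak is largest (0.377976); scaling to 100 gives 32.3 : 98.4 : 100.0 : 33.9.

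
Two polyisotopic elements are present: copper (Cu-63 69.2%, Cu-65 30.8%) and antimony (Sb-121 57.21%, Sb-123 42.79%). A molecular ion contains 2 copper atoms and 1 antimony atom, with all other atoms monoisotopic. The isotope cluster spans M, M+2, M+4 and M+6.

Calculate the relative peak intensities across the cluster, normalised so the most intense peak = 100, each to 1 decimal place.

61.0 : 100.0 : 52.7 : 9.0

Copper pattern (n=2): 0.478864 : 0.426272 : 0.094864
Antimony pattern (n=1): 0.5721 : 0.4279
Convolve the two distributions (both contribute in 2-u steps):
  M: 0.478864×0.5721 = 0.273958
  M+2: 0.478864×0.4279 + 0.426272×0.5721 = 0.448776
  M+4: 0.426272×0.4279 + 0.094864×0.5721 = 0.236673
  M+6: 0.094864×0.4279 = 0.040592
Scale to base peak (0.448776) = 100: 61.0 : 100.0 : 52.7 : 9.0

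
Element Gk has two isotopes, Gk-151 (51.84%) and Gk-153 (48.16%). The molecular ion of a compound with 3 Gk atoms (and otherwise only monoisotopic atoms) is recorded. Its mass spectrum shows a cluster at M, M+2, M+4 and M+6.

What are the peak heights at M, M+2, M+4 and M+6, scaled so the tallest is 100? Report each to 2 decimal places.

35.88 : 100.00 : 92.90 : 28.77

Each Gk atom is independently Gk-151 (p = 0.5184) or Gk-153 (q = 0.4816); the cluster is the binomial expansion (p + q)^3.
P(M) = 0.5184^3 = 0.139314
P(M+2) = 3 × 0.5184^2 × 0.4816^1 = 0.388273
P(M+4) = 3 × 0.5184^1 × 0.4816^2 = 0.360711
P(M+6) = 0.4816^3 = 0.111702
The M+2 peak is largest (0.388273); scaling to 100 gives 35.88 : 100.00 : 92.90 : 28.77.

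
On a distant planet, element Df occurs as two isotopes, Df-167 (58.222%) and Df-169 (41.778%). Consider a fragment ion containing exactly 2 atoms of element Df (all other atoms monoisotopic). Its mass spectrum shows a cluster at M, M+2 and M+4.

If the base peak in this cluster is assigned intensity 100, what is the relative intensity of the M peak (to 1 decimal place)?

Term probabilities: M 0.3390, M+2 0.4865, M+4 0.1745. Base peak = M+2.
P(M+2) = C(2,1) × 0.58222^1 × 0.41778^1 = 2 × 0.58222 × 0.41778 = 0.486480 (base)
P(M) = C(2,0) × 0.58222^2 × 0.41778^0 = 1 × 0.33898013 × 1.0000 = 0.338980
Relative intensity = 0.338980 / 0.486480 × 100 = 69.7

69.7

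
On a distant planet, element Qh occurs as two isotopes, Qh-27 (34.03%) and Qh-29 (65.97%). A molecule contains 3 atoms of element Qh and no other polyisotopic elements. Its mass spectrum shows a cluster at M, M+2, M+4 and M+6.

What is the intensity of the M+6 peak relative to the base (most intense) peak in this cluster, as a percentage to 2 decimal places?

64.62%

Term probabilities: M 0.0394, M+2 0.2292, M+4 0.4443, M+6 0.2871. Base peak = M+4.
P(M+4) = C(3,2) × 0.3403^1 × 0.6597^2 = 3 × 0.3403 × 0.43520409 = 0.444300 (base)
P(M+6) = C(3,3) × 0.3403^0 × 0.6597^3 = 1 × 1.0000 × 0.28710414 = 0.287104
Relative intensity = 0.287104 / 0.444300 × 100 = 64.62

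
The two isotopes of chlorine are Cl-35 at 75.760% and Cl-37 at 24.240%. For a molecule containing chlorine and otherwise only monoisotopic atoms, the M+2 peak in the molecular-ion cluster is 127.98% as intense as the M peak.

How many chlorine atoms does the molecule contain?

The M+2/M ratio from n Cl atoms is n · q/p = n · 0.24240/0.75760.
n = 1.2798 × 0.75760/0.24240 = 4.00 ≈ 4

4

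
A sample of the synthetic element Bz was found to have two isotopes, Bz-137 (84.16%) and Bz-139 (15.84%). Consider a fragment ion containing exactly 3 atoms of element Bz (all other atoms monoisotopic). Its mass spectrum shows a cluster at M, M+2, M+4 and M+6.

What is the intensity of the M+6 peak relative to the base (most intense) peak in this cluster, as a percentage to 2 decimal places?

0.67%

Binomial terms of (0.8416 + 0.1584)^3: M 0.5961, M+2 0.3366, M+4 0.0633, M+6 0.0040 → M is the base peak.
P(M) = C(3,0) × 0.8416^3 × 0.1584^0 = 1 × 0.59609734 × 1.0000 = 0.596097 (base)
P(M+6) = C(3,3) × 0.8416^0 × 0.1584^3 = 1 × 1.0000 × 0.00397434 = 0.003974
Relative intensity = 0.003974 / 0.596097 × 100 = 0.67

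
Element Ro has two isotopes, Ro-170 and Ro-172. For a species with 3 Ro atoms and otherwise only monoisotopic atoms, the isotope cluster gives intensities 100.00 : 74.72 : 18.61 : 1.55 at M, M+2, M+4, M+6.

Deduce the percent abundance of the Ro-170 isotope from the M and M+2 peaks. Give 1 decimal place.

Write p for the Ro-170 fraction. I(M+2)/I(M) = [C(3,1)·p^2·(1−p)] / p^3 = 3·(1−p)/p = 74.72/100.00 = 0.7472
(1−p)/p = 0.7472/3 = 0.2491  ⇒  p = 1/(1 + 0.2491) = 0.8006
Ro-170: 80.1%, Ro-172: 19.9%.

80.1%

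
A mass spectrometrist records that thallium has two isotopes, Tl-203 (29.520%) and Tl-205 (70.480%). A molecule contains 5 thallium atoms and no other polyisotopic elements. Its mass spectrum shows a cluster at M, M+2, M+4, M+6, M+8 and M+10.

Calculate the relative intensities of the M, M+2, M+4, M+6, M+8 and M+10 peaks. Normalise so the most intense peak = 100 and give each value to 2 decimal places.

0.62 : 7.35 : 35.09 : 83.77 : 100.00 : 47.75

Expanding (0.29520 + 0.70480)^5:
P(M) = 0.29520^5 = 0.002242
P(M+2) = 5 × 0.29520^4 × 0.70480^1 = 0.026761
P(M+4) = 10 × 0.29520^3 × 0.70480^2 = 0.127785
P(M+6) = 10 × 0.29520^2 × 0.70480^3 = 0.305092
P(M+8) = 5 × 0.29520^1 × 0.70480^4 = 0.364208
P(M+10) = 0.70480^5 = 0.173912
The M+8 peak is largest (0.364208); scaling to 100 gives 0.62 : 7.35 : 35.09 : 83.77 : 100.00 : 47.75.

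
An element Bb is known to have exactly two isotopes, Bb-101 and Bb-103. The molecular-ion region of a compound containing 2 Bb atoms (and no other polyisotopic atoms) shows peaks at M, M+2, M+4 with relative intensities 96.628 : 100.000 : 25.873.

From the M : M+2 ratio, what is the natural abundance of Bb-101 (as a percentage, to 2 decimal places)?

Write p for the Bb-101 fraction. I(M+2)/I(M) = [C(2,1)·p^1·(1−p)] / p^2 = 2·(1−p)/p = 100.000/96.628 = 1.0349
(1−p)/p = 1.0349/2 = 0.5174  ⇒  p = 1/(1 + 0.5174) = 0.6590
Bb-101: 65.90%, Bb-103: 34.10%.

65.90%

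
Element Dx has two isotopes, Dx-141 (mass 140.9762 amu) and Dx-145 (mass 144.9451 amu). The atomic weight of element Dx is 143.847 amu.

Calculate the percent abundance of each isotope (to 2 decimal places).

Dx-141: 27.67%, Dx-145: 72.33%

With x = fraction of Dx-141 (so Dx-145 is 1 − x):
140.9762·x + 144.9451·(1 − x) = 143.847
(140.9762 − 144.9451)·x = 143.847 − 144.9451
x = -1.0981 / -3.9689 = 0.27668 → 27.67% Dx-141, 72.33% Dx-145.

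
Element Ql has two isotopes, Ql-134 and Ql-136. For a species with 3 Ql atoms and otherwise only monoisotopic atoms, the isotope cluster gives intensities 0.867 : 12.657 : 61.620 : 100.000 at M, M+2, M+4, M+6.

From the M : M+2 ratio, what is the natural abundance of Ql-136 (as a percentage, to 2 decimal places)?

Write p for the Ql-134 fraction. I(M+2)/I(M) = [C(3,1)·p^2·(1−p)] / p^3 = 3·(1−p)/p = 12.657/0.867 = 14.5986
(1−p)/p = 14.5986/3 = 4.8662  ⇒  p = 1/(1 + 4.8662) = 0.1705
Ql-134: 17.05%, Ql-136: 82.95%.

82.95%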